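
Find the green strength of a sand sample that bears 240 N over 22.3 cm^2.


Formula: Compressive Strength = Force / Area
Strength = 240 N / 22.3 cm^2 = 10.7623 N/cm^2

Final answer: 10.7623 N/cm^2


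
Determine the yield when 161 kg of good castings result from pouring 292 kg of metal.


Formula: Casting Yield = (W_good / W_total) * 100
Yield = (161 kg / 292 kg) * 100 = 55.1370%

Final answer: 55.1370%


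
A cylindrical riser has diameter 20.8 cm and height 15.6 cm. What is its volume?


Formula: V = pi * (D/2)^2 * H  (cylinder volume)
Radius = D/2 = 20.8/2 = 10.4 cm
V = pi * 10.4^2 * 15.6 = 5300.7967 cm^3

Answer: 5300.7967 cm^3


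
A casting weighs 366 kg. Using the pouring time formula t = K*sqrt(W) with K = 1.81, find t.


Formula: t = K * sqrt(W)
sqrt(W) = sqrt(366) = 19.13113
t = 1.81 * 19.13113 = 34.6273 s

34.6273 s


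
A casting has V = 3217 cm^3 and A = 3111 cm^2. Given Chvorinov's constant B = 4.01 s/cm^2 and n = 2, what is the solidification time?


Formula: t_s = B * (V/A)^n  (Chvorinov's rule, n=2)
Modulus M = V/A = 3217/3111 = 1.034073 cm
M^2 = 1.034073^2 = 1.069307 cm^2
t_s = 4.01 * 1.069307 = 4.2879 s

Final answer: 4.2879 s


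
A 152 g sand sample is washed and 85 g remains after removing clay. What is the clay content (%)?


Formula: Clay% = (W_total - W_washed) / W_total * 100
Clay mass = 152 - 85 = 67 g
Clay% = 67 / 152 * 100 = 44.0789%

Final answer: 44.0789%


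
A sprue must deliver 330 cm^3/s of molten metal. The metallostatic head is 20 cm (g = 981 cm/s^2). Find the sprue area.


Formula: v = sqrt(2*g*h), A = Q/v
Velocity: v = sqrt(2 * 981 * 20) = sqrt(39240) = 198.0909 cm/s
Sprue area: A = Q / v = 330 / 198.0909 = 1.6659 cm^2

Final answer: 1.6659 cm^2


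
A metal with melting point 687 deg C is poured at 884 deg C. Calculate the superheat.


Formula: Superheat = T_pour - T_melt
Superheat = 884 - 687 = 197 deg C

197 deg C


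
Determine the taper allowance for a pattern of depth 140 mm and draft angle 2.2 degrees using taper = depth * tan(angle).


Formula: taper = depth * tan(draft_angle)
tan(2.2 deg) = 0.0384161
taper = 140 mm * 0.0384161 = 5.3783 mm

Answer: 5.3783 mm


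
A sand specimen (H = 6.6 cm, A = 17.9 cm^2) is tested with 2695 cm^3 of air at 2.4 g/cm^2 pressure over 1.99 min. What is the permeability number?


Formula: Permeability Number P = (V * H) / (p * A * t)
Numerator: V * H = 2695 * 6.6 = 17787.0
Denominator: p * A * t = 2.4 * 17.9 * 1.99 = 85.4904
P = 17787.0 / 85.4904 = 208.0584

Final answer: 208.0584


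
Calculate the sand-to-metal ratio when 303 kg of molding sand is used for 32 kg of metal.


Formula: Sand-to-Metal Ratio = W_sand / W_metal
Ratio = 303 kg / 32 kg = 9.4688

9.4688


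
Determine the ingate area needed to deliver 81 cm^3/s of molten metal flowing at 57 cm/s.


Formula: A_ingate = Q / v  (continuity equation)
A = 81 cm^3/s / 57 cm/s = 1.4211 cm^2

Final answer: 1.4211 cm^2


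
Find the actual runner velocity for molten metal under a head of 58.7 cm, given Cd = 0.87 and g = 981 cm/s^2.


Formula: v = Cd * sqrt(2 * g * h)  (Torricelli with discharge coefficient)
2*g*h = 2 * 981 * 58.7 = 115169.4 cm^2/s^2
sqrt(115169.4) = 339.36617 cm/s
v = 0.87 * 339.36617 = 295.2486 cm/s


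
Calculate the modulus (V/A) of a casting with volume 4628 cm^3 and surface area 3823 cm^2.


Formula: Casting Modulus M = V / A
M = 4628 cm^3 / 3823 cm^2 = 1.2106 cm

Final answer: 1.2106 cm


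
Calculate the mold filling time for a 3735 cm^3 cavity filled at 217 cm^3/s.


Formula: t_fill = V_mold / Q_flow
t = 3735 cm^3 / 217 cm^3/s = 17.2120 s

17.2120 s


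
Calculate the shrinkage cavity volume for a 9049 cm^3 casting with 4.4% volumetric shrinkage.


Formula: V_shrink = V_casting * shrinkage_pct / 100
V_shrink = 9049 cm^3 * 4.4 / 100 = 398.1560 cm^3

398.1560 cm^3


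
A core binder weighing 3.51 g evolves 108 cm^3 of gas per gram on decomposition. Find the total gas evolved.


Formula: V_gas = W_binder * gas_evolution_rate
V = 3.51 g * 108 cm^3/g = 379.0800 cm^3


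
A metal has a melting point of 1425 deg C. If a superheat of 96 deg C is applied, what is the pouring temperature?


Formula: T_pour = T_melt + Superheat
T_pour = 1425 + 96 = 1521 deg C

Final answer: 1521 deg C


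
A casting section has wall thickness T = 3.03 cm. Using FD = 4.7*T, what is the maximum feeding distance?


Formula: FD = 4.7 * T  (riser feeding-distance rule)
FD = 4.7 * 3.03 cm = 14.2410 cm

14.2410 cm


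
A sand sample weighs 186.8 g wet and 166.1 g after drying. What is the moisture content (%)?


Formula: MC = (W_wet - W_dry) / W_wet * 100
Water mass = 186.8 - 166.1 = 20.7 g
MC = 20.7 / 186.8 * 100 = 11.0814%

Final answer: 11.0814%


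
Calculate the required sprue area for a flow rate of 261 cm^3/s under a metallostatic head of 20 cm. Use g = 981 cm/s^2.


Formula: v = sqrt(2*g*h), A = Q/v
Velocity: v = sqrt(2 * 981 * 20) = sqrt(39240) = 198.0909 cm/s
Sprue area: A = Q / v = 261 / 198.0909 = 1.3176 cm^2

Final answer: 1.3176 cm^2


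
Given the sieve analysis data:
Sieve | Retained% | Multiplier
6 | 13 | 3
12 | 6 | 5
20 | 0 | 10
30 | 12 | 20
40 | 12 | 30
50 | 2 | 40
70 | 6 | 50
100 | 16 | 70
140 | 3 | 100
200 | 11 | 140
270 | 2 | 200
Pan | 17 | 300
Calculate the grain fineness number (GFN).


Formula: GFN = sum(pct * multiplier) / sum(pct)
sum(pct * multiplier) = 9509
sum(pct) = 100
GFN = 9509 / 100 = 95.09

Answer: 95.09


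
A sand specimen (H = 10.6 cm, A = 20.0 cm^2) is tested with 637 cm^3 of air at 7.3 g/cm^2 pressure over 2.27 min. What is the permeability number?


Formula: Permeability Number P = (V * H) / (p * A * t)
Numerator: V * H = 637 * 10.6 = 6752.2
Denominator: p * A * t = 7.3 * 20.0 * 2.27 = 331.42
P = 6752.2 / 331.42 = 20.3735


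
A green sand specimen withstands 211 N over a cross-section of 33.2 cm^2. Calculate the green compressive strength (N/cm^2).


Formula: Compressive Strength = Force / Area
Strength = 211 N / 33.2 cm^2 = 6.3554 N/cm^2

Answer: 6.3554 N/cm^2


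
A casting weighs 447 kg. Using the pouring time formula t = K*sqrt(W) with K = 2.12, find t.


Formula: t = K * sqrt(W)
sqrt(W) = sqrt(447) = 21.14237
t = 2.12 * 21.14237 = 44.8218 s


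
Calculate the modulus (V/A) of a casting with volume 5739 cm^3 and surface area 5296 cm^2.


Formula: Casting Modulus M = V / A
M = 5739 cm^3 / 5296 cm^2 = 1.0836 cm

Answer: 1.0836 cm


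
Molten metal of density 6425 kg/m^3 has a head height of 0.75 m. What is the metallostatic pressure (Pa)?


Formula: P = rho * g * h
rho * g = 6425 * 9.81 = 63029.25 N/m^3
P = 63029.25 * 0.75 = 47271.9375 Pa

Answer: 47271.9375 Pa


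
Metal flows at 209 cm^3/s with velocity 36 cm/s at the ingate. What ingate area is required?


Formula: A_ingate = Q / v  (continuity equation)
A = 209 cm^3/s / 36 cm/s = 5.8056 cm^2


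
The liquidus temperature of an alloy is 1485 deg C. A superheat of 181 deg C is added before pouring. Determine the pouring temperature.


Formula: T_pour = T_melt + Superheat
T_pour = 1485 + 181 = 1666 deg C


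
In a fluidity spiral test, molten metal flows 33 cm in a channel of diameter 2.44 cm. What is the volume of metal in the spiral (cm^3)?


Formula: V = pi * (d/2)^2 * L  (cylinder volume)
Radius = 2.44/2 = 1.22 cm
V = pi * 1.22^2 * 33 = 154.3062 cm^3


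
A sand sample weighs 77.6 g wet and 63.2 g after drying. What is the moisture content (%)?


Formula: MC = (W_wet - W_dry) / W_wet * 100
Water mass = 77.6 - 63.2 = 14.4 g
MC = 14.4 / 77.6 * 100 = 18.5567%

18.5567%


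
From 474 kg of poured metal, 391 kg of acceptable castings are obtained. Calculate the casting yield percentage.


Formula: Casting Yield = (W_good / W_total) * 100
Yield = (391 kg / 474 kg) * 100 = 82.4895%


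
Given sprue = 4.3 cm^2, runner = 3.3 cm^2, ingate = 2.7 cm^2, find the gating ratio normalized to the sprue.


Sprue:Runner:Ingate = 1 : 3.3/4.3 : 2.7/4.3 = 1:0.77:0.63


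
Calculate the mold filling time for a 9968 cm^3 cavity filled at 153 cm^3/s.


Formula: t_fill = V_mold / Q_flow
t = 9968 cm^3 / 153 cm^3/s = 65.1503 s

Final answer: 65.1503 s


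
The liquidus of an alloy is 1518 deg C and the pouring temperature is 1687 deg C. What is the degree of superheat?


Formula: Superheat = T_pour - T_melt
Superheat = 1687 - 1518 = 169 deg C


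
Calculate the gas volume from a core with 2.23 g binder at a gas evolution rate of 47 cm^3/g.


Formula: V_gas = W_binder * gas_evolution_rate
V = 2.23 g * 47 cm^3/g = 104.8100 cm^3

Answer: 104.8100 cm^3


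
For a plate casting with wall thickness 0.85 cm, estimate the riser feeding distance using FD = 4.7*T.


Formula: FD = 4.7 * T  (riser feeding-distance rule)
FD = 4.7 * 0.85 cm = 3.9950 cm

3.9950 cm


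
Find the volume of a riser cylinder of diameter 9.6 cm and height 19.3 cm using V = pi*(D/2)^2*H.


Formula: V = pi * (D/2)^2 * H  (cylinder volume)
Radius = D/2 = 9.6/2 = 4.8 cm
V = pi * 4.8^2 * 19.3 = 1396.9783 cm^3

1396.9783 cm^3


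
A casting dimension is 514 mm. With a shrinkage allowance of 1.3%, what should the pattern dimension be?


Formula: L_pattern = L_casting * (1 + shrinkage_rate/100)
Shrinkage factor = 1 + 1.3/100 = 1.013
L_pattern = 514 mm * 1.013 = 520.6820 mm

Answer: 520.6820 mm


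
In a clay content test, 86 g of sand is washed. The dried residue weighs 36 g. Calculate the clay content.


Formula: Clay% = (W_total - W_washed) / W_total * 100
Clay mass = 86 - 36 = 50 g
Clay% = 50 / 86 * 100 = 58.1395%

58.1395%


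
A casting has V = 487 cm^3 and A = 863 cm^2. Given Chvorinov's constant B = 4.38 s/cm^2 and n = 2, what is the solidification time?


Formula: t_s = B * (V/A)^n  (Chvorinov's rule, n=2)
Modulus M = V/A = 487/863 = 0.564311 cm
M^2 = 0.564311^2 = 0.318447 cm^2
t_s = 4.38 * 0.318447 = 1.3948 s

Final answer: 1.3948 s


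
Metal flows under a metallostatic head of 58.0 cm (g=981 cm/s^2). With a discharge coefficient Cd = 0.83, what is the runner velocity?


Formula: v = Cd * sqrt(2 * g * h)  (Torricelli with discharge coefficient)
2*g*h = 2 * 981 * 58.0 = 113796.0 cm^2/s^2
sqrt(113796.0) = 337.33663 cm/s
v = 0.83 * 337.33663 = 279.9894 cm/s

Answer: 279.9894 cm/s


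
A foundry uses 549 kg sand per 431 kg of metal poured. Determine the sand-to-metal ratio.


Formula: Sand-to-Metal Ratio = W_sand / W_metal
Ratio = 549 kg / 431 kg = 1.2738


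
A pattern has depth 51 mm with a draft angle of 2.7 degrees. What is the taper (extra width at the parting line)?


Formula: taper = depth * tan(draft_angle)
tan(2.7 deg) = 0.0471588
taper = 51 mm * 0.0471588 = 2.4051 mm

Final answer: 2.4051 mm


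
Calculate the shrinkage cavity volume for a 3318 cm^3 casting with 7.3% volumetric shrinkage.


Formula: V_shrink = V_casting * shrinkage_pct / 100
V_shrink = 3318 cm^3 * 7.3 / 100 = 242.2140 cm^3

Answer: 242.2140 cm^3


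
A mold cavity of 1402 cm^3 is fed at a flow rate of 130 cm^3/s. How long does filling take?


Formula: t_fill = V_mold / Q_flow
t = 1402 cm^3 / 130 cm^3/s = 10.7846 s

10.7846 s


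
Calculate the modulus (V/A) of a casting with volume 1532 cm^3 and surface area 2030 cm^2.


Formula: Casting Modulus M = V / A
M = 1532 cm^3 / 2030 cm^2 = 0.7547 cm

Final answer: 0.7547 cm


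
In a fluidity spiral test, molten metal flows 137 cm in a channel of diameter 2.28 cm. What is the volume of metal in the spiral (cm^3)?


Formula: V = pi * (d/2)^2 * L  (cylinder volume)
Radius = 2.28/2 = 1.14 cm
V = pi * 1.14^2 * 137 = 559.3455 cm^3

559.3455 cm^3


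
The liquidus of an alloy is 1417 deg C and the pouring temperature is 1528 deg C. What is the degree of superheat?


Formula: Superheat = T_pour - T_melt
Superheat = 1528 - 1417 = 111 deg C

111 deg C


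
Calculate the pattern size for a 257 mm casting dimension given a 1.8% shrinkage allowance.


Formula: L_pattern = L_casting * (1 + shrinkage_rate/100)
Shrinkage factor = 1 + 1.8/100 = 1.018
L_pattern = 257 mm * 1.018 = 261.6260 mm

261.6260 mm


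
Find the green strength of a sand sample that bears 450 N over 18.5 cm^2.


Formula: Compressive Strength = Force / Area
Strength = 450 N / 18.5 cm^2 = 24.3243 N/cm^2

Final answer: 24.3243 N/cm^2


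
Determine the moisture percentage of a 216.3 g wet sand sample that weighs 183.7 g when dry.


Formula: MC = (W_wet - W_dry) / W_wet * 100
Water mass = 216.3 - 183.7 = 32.6 g
MC = 32.6 / 216.3 * 100 = 15.0717%


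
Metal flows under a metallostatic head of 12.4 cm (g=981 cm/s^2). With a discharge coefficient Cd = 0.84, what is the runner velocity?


Formula: v = Cd * sqrt(2 * g * h)  (Torricelli with discharge coefficient)
2*g*h = 2 * 981 * 12.4 = 24328.8 cm^2/s^2
sqrt(24328.8) = 155.97692 cm/s
v = 0.84 * 155.97692 = 131.0206 cm/s


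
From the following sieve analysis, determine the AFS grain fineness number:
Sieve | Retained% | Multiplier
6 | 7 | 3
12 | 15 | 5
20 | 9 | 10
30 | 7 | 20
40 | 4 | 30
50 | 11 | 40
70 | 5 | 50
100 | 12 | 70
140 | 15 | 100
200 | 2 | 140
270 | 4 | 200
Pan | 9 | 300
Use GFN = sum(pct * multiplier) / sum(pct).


Formula: GFN = sum(pct * multiplier) / sum(pct)
sum(pct * multiplier) = 7256
sum(pct) = 100
GFN = 7256 / 100 = 72.56

72.56


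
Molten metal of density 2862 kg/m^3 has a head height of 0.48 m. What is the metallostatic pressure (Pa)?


Formula: P = rho * g * h
rho * g = 2862 * 9.81 = 28076.22 N/m^3
P = 28076.22 * 0.48 = 13476.5856 Pa

Answer: 13476.5856 Pa


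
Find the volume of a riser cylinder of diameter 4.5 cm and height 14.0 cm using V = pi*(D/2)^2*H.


Formula: V = pi * (D/2)^2 * H  (cylinder volume)
Radius = D/2 = 4.5/2 = 2.25 cm
V = pi * 2.25^2 * 14.0 = 222.6604 cm^3

222.6604 cm^3


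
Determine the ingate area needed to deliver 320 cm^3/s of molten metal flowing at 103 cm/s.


Formula: A_ingate = Q / v  (continuity equation)
A = 320 cm^3/s / 103 cm/s = 3.1068 cm^2

Answer: 3.1068 cm^2


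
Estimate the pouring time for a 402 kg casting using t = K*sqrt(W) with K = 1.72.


Formula: t = K * sqrt(W)
sqrt(W) = sqrt(402) = 20.04994
t = 1.72 * 20.04994 = 34.4859 s


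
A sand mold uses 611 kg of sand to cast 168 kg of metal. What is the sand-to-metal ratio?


Formula: Sand-to-Metal Ratio = W_sand / W_metal
Ratio = 611 kg / 168 kg = 3.6369


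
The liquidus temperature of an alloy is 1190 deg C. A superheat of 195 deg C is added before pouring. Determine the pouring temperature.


Formula: T_pour = T_melt + Superheat
T_pour = 1190 + 195 = 1385 deg C

Answer: 1385 deg C


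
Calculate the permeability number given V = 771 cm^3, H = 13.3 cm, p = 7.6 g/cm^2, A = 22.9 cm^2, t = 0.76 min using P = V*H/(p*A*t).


Formula: Permeability Number P = (V * H) / (p * A * t)
Numerator: V * H = 771 * 13.3 = 10254.3
Denominator: p * A * t = 7.6 * 22.9 * 0.76 = 132.2704
P = 10254.3 / 132.2704 = 77.5253

Final answer: 77.5253


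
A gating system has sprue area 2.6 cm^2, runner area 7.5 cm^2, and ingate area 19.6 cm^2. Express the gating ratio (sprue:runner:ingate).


Sprue:Runner:Ingate = 1 : 7.5/2.6 : 19.6/2.6 = 1:2.88:7.54

Answer: 1:2.88:7.54


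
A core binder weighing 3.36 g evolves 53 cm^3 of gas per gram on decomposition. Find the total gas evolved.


Formula: V_gas = W_binder * gas_evolution_rate
V = 3.36 g * 53 cm^3/g = 178.0800 cm^3

Final answer: 178.0800 cm^3


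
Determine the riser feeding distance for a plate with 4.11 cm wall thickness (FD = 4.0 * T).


Formula: FD = 4.0 * T  (riser feeding-distance rule)
FD = 4.0 * 4.11 cm = 16.4400 cm


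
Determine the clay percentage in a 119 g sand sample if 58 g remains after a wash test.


Formula: Clay% = (W_total - W_washed) / W_total * 100
Clay mass = 119 - 58 = 61 g
Clay% = 61 / 119 * 100 = 51.2605%

Final answer: 51.2605%


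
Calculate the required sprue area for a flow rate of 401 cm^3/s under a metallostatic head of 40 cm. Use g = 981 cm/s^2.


Formula: v = sqrt(2*g*h), A = Q/v
Velocity: v = sqrt(2 * 981 * 40) = sqrt(78480) = 280.1428 cm/s
Sprue area: A = Q / v = 401 / 280.1428 = 1.4314 cm^2

Answer: 1.4314 cm^2


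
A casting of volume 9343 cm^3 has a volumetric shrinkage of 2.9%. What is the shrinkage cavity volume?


Formula: V_shrink = V_casting * shrinkage_pct / 100
V_shrink = 9343 cm^3 * 2.9 / 100 = 270.9470 cm^3

Answer: 270.9470 cm^3


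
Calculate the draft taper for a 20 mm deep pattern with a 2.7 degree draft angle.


Formula: taper = depth * tan(draft_angle)
tan(2.7 deg) = 0.0471588
taper = 20 mm * 0.0471588 = 0.9432 mm

Answer: 0.9432 mm


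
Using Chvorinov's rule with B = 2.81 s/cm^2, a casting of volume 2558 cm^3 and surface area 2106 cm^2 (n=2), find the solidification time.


Formula: t_s = B * (V/A)^n  (Chvorinov's rule, n=2)
Modulus M = V/A = 2558/2106 = 1.214625 cm
M^2 = 1.214625^2 = 1.475314 cm^2
t_s = 2.81 * 1.475314 = 4.1456 s


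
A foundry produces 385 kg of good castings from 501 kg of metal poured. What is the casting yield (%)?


Formula: Casting Yield = (W_good / W_total) * 100
Yield = (385 kg / 501 kg) * 100 = 76.8463%

Answer: 76.8463%


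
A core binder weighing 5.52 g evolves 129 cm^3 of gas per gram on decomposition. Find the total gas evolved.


Formula: V_gas = W_binder * gas_evolution_rate
V = 5.52 g * 129 cm^3/g = 712.0800 cm^3

712.0800 cm^3


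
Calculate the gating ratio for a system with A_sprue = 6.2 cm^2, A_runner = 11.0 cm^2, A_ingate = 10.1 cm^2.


Sprue:Runner:Ingate = 1 : 11.0/6.2 : 10.1/6.2 = 1:1.77:1.63


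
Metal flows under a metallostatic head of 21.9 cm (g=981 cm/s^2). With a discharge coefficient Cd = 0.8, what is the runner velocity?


Formula: v = Cd * sqrt(2 * g * h)  (Torricelli with discharge coefficient)
2*g*h = 2 * 981 * 21.9 = 42967.8 cm^2/s^2
sqrt(42967.8) = 207.28676 cm/s
v = 0.8 * 207.28676 = 165.8294 cm/s

165.8294 cm/s


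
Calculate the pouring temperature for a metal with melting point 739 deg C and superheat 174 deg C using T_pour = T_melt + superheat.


Formula: T_pour = T_melt + Superheat
T_pour = 739 + 174 = 913 deg C


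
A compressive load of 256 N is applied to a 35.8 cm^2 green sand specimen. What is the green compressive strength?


Formula: Compressive Strength = Force / Area
Strength = 256 N / 35.8 cm^2 = 7.1508 N/cm^2

Answer: 7.1508 N/cm^2


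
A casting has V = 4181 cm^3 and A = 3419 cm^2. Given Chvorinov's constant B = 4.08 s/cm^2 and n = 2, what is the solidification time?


Formula: t_s = B * (V/A)^n  (Chvorinov's rule, n=2)
Modulus M = V/A = 4181/3419 = 1.222872 cm
M^2 = 1.222872^2 = 1.495416 cm^2
t_s = 4.08 * 1.495416 = 6.1013 s


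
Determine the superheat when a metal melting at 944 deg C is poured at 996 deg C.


Formula: Superheat = T_pour - T_melt
Superheat = 996 - 944 = 52 deg C

Final answer: 52 deg C


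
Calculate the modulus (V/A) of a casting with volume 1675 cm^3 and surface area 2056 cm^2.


Formula: Casting Modulus M = V / A
M = 1675 cm^3 / 2056 cm^2 = 0.8147 cm

Answer: 0.8147 cm


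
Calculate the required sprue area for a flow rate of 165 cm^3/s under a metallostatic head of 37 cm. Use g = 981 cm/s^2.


Formula: v = sqrt(2*g*h), A = Q/v
Velocity: v = sqrt(2 * 981 * 37) = sqrt(72594) = 269.4327 cm/s
Sprue area: A = Q / v = 165 / 269.4327 = 0.6124 cm^2


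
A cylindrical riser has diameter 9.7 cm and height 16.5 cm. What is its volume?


Formula: V = pi * (D/2)^2 * H  (cylinder volume)
Radius = D/2 = 9.7/2 = 4.85 cm
V = pi * 4.85^2 * 16.5 = 1219.3189 cm^3

1219.3189 cm^3


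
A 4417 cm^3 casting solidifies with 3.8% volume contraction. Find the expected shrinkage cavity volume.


Formula: V_shrink = V_casting * shrinkage_pct / 100
V_shrink = 4417 cm^3 * 3.8 / 100 = 167.8460 cm^3

Answer: 167.8460 cm^3


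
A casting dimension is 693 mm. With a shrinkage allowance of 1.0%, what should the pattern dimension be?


Formula: L_pattern = L_casting * (1 + shrinkage_rate/100)
Shrinkage factor = 1 + 1.0/100 = 1.01
L_pattern = 693 mm * 1.01 = 699.9300 mm

Answer: 699.9300 mm


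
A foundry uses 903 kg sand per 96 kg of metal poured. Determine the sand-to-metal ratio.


Formula: Sand-to-Metal Ratio = W_sand / W_metal
Ratio = 903 kg / 96 kg = 9.4062

9.4062


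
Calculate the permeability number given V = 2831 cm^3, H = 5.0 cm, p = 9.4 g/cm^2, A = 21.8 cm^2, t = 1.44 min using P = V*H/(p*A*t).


Formula: Permeability Number P = (V * H) / (p * A * t)
Numerator: V * H = 2831 * 5.0 = 14155.0
Denominator: p * A * t = 9.4 * 21.8 * 1.44 = 295.0848
P = 14155.0 / 295.0848 = 47.9693

Final answer: 47.9693


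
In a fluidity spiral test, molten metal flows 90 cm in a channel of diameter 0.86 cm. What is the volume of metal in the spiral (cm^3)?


Formula: V = pi * (d/2)^2 * L  (cylinder volume)
Radius = 0.86/2 = 0.43 cm
V = pi * 0.43^2 * 90 = 52.2792 cm^3

Final answer: 52.2792 cm^3


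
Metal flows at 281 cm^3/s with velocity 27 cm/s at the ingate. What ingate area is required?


Formula: A_ingate = Q / v  (continuity equation)
A = 281 cm^3/s / 27 cm/s = 10.4074 cm^2

10.4074 cm^2


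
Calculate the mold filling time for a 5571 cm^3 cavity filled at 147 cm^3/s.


Formula: t_fill = V_mold / Q_flow
t = 5571 cm^3 / 147 cm^3/s = 37.8980 s

37.8980 s


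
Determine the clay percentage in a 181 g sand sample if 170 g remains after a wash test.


Formula: Clay% = (W_total - W_washed) / W_total * 100
Clay mass = 181 - 170 = 11 g
Clay% = 11 / 181 * 100 = 6.0773%


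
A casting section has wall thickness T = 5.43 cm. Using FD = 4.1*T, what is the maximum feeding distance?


Formula: FD = 4.1 * T  (riser feeding-distance rule)
FD = 4.1 * 5.43 cm = 22.2630 cm

22.2630 cm


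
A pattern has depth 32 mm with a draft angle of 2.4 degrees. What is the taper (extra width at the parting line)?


Formula: taper = depth * tan(draft_angle)
tan(2.4 deg) = 0.0419124
taper = 32 mm * 0.0419124 = 1.3412 mm


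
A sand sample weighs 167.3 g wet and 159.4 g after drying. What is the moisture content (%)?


Formula: MC = (W_wet - W_dry) / W_wet * 100
Water mass = 167.3 - 159.4 = 7.9 g
MC = 7.9 / 167.3 * 100 = 4.7221%

Answer: 4.7221%


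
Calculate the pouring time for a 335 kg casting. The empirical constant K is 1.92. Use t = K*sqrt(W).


Formula: t = K * sqrt(W)
sqrt(W) = sqrt(335) = 18.30301
t = 1.92 * 18.30301 = 35.1418 s

35.1418 s


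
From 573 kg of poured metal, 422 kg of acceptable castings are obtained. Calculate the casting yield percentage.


Formula: Casting Yield = (W_good / W_total) * 100
Yield = (422 kg / 573 kg) * 100 = 73.6475%


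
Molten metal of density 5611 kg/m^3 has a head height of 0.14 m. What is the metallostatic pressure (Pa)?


Formula: P = rho * g * h
rho * g = 5611 * 9.81 = 55043.91 N/m^3
P = 55043.91 * 0.14 = 7706.1474 Pa

Final answer: 7706.1474 Pa


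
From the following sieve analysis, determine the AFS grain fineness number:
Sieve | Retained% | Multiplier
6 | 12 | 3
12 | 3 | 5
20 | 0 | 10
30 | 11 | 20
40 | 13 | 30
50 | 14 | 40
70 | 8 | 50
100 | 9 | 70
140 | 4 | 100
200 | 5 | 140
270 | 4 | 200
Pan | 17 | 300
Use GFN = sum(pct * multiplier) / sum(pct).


Formula: GFN = sum(pct * multiplier) / sum(pct)
sum(pct * multiplier) = 9251
sum(pct) = 100
GFN = 9251 / 100 = 92.51

Final answer: 92.51


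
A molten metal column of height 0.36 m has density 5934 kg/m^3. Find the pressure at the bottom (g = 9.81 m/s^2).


Formula: P = rho * g * h
rho * g = 5934 * 9.81 = 58212.54 N/m^3
P = 58212.54 * 0.36 = 20956.5144 Pa

20956.5144 Pa


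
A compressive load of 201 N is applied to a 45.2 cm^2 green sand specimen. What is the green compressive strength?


Formula: Compressive Strength = Force / Area
Strength = 201 N / 45.2 cm^2 = 4.4469 N/cm^2

4.4469 N/cm^2


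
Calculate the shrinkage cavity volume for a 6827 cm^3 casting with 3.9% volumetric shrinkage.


Formula: V_shrink = V_casting * shrinkage_pct / 100
V_shrink = 6827 cm^3 * 3.9 / 100 = 266.2530 cm^3

266.2530 cm^3


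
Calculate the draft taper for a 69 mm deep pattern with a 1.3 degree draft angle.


Formula: taper = depth * tan(draft_angle)
tan(1.3 deg) = 0.0226932
taper = 69 mm * 0.0226932 = 1.5658 mm


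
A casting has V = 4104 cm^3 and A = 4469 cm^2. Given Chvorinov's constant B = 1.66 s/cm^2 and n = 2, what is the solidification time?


Formula: t_s = B * (V/A)^n  (Chvorinov's rule, n=2)
Modulus M = V/A = 4104/4469 = 0.918326 cm
M^2 = 0.918326^2 = 0.843323 cm^2
t_s = 1.66 * 0.843323 = 1.3999 s


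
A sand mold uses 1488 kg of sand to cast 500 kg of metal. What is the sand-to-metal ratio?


Formula: Sand-to-Metal Ratio = W_sand / W_metal
Ratio = 1488 kg / 500 kg = 2.9760

2.9760


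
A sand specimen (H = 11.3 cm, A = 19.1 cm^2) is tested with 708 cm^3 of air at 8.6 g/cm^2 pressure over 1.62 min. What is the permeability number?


Formula: Permeability Number P = (V * H) / (p * A * t)
Numerator: V * H = 708 * 11.3 = 8000.4
Denominator: p * A * t = 8.6 * 19.1 * 1.62 = 266.1012
P = 8000.4 / 266.1012 = 30.0653

Final answer: 30.0653


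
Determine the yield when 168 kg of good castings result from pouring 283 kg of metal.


Formula: Casting Yield = (W_good / W_total) * 100
Yield = (168 kg / 283 kg) * 100 = 59.3640%

59.3640%


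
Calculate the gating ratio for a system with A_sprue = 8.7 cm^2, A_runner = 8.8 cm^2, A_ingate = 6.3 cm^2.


Sprue:Runner:Ingate = 1 : 8.8/8.7 : 6.3/8.7 = 1:1.01:0.72

Final answer: 1:1.01:0.72


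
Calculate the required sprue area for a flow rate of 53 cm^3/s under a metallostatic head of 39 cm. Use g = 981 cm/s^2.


Formula: v = sqrt(2*g*h), A = Q/v
Velocity: v = sqrt(2 * 981 * 39) = sqrt(76518) = 276.6189 cm/s
Sprue area: A = Q / v = 53 / 276.6189 = 0.1916 cm^2


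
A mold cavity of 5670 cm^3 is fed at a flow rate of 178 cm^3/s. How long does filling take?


Formula: t_fill = V_mold / Q_flow
t = 5670 cm^3 / 178 cm^3/s = 31.8539 s

31.8539 s


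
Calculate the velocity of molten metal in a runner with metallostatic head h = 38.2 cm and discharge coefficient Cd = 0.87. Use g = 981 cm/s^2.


Formula: v = Cd * sqrt(2 * g * h)  (Torricelli with discharge coefficient)
2*g*h = 2 * 981 * 38.2 = 74948.4 cm^2/s^2
sqrt(74948.4) = 273.76705 cm/s
v = 0.87 * 273.76705 = 238.1773 cm/s


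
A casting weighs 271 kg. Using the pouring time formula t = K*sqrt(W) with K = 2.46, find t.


Formula: t = K * sqrt(W)
sqrt(W) = sqrt(271) = 16.46208
t = 2.46 * 16.46208 = 40.4967 s

40.4967 s


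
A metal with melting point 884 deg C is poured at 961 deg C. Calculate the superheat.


Formula: Superheat = T_pour - T_melt
Superheat = 961 - 884 = 77 deg C

Final answer: 77 deg C


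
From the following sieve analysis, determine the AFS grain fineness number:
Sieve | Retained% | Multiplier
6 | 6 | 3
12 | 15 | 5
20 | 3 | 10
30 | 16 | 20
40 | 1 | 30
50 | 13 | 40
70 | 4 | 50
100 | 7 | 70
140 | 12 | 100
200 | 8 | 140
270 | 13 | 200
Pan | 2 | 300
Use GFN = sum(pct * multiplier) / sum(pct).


Formula: GFN = sum(pct * multiplier) / sum(pct)
sum(pct * multiplier) = 7203
sum(pct) = 100
GFN = 7203 / 100 = 72.03

Final answer: 72.03


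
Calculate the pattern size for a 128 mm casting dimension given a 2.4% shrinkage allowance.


Formula: L_pattern = L_casting * (1 + shrinkage_rate/100)
Shrinkage factor = 1 + 2.4/100 = 1.024
L_pattern = 128 mm * 1.024 = 131.0720 mm

Answer: 131.0720 mm


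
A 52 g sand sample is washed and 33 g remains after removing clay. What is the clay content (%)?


Formula: Clay% = (W_total - W_washed) / W_total * 100
Clay mass = 52 - 33 = 19 g
Clay% = 19 / 52 * 100 = 36.5385%

36.5385%


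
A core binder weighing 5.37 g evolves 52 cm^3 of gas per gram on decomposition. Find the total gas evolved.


Formula: V_gas = W_binder * gas_evolution_rate
V = 5.37 g * 52 cm^3/g = 279.2400 cm^3


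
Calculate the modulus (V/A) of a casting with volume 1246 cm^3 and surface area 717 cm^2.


Formula: Casting Modulus M = V / A
M = 1246 cm^3 / 717 cm^2 = 1.7378 cm

Final answer: 1.7378 cm


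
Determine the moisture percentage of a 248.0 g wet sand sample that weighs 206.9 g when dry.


Formula: MC = (W_wet - W_dry) / W_wet * 100
Water mass = 248.0 - 206.9 = 41.1 g
MC = 41.1 / 248.0 * 100 = 16.5726%

Answer: 16.5726%


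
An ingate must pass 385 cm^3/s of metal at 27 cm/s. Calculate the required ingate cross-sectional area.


Formula: A_ingate = Q / v  (continuity equation)
A = 385 cm^3/s / 27 cm/s = 14.2593 cm^2


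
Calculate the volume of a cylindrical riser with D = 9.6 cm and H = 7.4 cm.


Formula: V = pi * (D/2)^2 * H  (cylinder volume)
Radius = D/2 = 9.6/2 = 4.8 cm
V = pi * 4.8^2 * 7.4 = 535.6290 cm^3


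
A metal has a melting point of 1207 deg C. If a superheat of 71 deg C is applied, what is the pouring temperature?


Formula: T_pour = T_melt + Superheat
T_pour = 1207 + 71 = 1278 deg C

Final answer: 1278 deg C


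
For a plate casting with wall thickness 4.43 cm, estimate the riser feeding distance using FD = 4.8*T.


Formula: FD = 4.8 * T  (riser feeding-distance rule)
FD = 4.8 * 4.43 cm = 21.2640 cm

21.2640 cm


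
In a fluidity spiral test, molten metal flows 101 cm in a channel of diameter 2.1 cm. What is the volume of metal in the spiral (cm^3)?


Formula: V = pi * (d/2)^2 * L  (cylinder volume)
Radius = 2.1/2 = 1.05 cm
V = pi * 1.05^2 * 101 = 349.8242 cm^3

Final answer: 349.8242 cm^3


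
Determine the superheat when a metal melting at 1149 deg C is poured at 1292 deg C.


Formula: Superheat = T_pour - T_melt
Superheat = 1292 - 1149 = 143 deg C

Final answer: 143 deg C


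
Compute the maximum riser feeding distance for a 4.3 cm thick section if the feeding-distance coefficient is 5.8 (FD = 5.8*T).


Formula: FD = 5.8 * T  (riser feeding-distance rule)
FD = 5.8 * 4.3 cm = 24.9400 cm

24.9400 cm


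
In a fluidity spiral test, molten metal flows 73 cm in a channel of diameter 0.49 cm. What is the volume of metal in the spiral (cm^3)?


Formula: V = pi * (d/2)^2 * L  (cylinder volume)
Radius = 0.49/2 = 0.245 cm
V = pi * 0.245^2 * 73 = 13.7659 cm^3


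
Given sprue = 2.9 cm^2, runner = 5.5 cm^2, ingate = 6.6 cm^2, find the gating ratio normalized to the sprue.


Sprue:Runner:Ingate = 1 : 5.5/2.9 : 6.6/2.9 = 1:1.90:2.28

Final answer: 1:1.90:2.28


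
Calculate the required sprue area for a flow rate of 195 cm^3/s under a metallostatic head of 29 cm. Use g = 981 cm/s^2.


Formula: v = sqrt(2*g*h), A = Q/v
Velocity: v = sqrt(2 * 981 * 29) = sqrt(56898) = 238.5330 cm/s
Sprue area: A = Q / v = 195 / 238.5330 = 0.8175 cm^2

0.8175 cm^2


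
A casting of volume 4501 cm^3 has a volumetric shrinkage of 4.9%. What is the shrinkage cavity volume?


Formula: V_shrink = V_casting * shrinkage_pct / 100
V_shrink = 4501 cm^3 * 4.9 / 100 = 220.5490 cm^3

220.5490 cm^3


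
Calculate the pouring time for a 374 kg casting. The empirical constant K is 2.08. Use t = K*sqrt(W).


Formula: t = K * sqrt(W)
sqrt(W) = sqrt(374) = 19.33908
t = 2.08 * 19.33908 = 40.2253 s

40.2253 s


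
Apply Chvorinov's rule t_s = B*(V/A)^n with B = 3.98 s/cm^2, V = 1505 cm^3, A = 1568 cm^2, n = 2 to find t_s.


Formula: t_s = B * (V/A)^n  (Chvorinov's rule, n=2)
Modulus M = V/A = 1505/1568 = 0.959821 cm
M^2 = 0.959821^2 = 0.921256 cm^2
t_s = 3.98 * 0.921256 = 3.6666 s

3.6666 s


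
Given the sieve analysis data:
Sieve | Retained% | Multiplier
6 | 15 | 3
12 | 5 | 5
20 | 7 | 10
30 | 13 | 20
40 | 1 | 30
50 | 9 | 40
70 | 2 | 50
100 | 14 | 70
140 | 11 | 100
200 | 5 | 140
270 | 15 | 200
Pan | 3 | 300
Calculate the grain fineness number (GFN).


Formula: GFN = sum(pct * multiplier) / sum(pct)
sum(pct * multiplier) = 7570
sum(pct) = 100
GFN = 7570 / 100 = 75.70


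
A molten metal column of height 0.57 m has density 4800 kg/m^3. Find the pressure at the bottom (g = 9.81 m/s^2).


Formula: P = rho * g * h
rho * g = 4800 * 9.81 = 47088.0 N/m^3
P = 47088.0 * 0.57 = 26840.1600 Pa

26840.1600 Pa


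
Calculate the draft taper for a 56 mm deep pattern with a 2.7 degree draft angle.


Formula: taper = depth * tan(draft_angle)
tan(2.7 deg) = 0.0471588
taper = 56 mm * 0.0471588 = 2.6409 mm


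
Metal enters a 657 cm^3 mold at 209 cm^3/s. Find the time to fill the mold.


Formula: t_fill = V_mold / Q_flow
t = 657 cm^3 / 209 cm^3/s = 3.1435 s


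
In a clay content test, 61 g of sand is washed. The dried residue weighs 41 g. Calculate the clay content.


Formula: Clay% = (W_total - W_washed) / W_total * 100
Clay mass = 61 - 41 = 20 g
Clay% = 20 / 61 * 100 = 32.7869%


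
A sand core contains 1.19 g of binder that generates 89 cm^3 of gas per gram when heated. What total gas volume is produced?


Formula: V_gas = W_binder * gas_evolution_rate
V = 1.19 g * 89 cm^3/g = 105.9100 cm^3

Final answer: 105.9100 cm^3


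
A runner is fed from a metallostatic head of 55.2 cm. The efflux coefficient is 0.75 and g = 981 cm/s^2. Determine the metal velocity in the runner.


Formula: v = Cd * sqrt(2 * g * h)  (Torricelli with discharge coefficient)
2*g*h = 2 * 981 * 55.2 = 108302.4 cm^2/s^2
sqrt(108302.4) = 329.09330 cm/s
v = 0.75 * 329.09330 = 246.8200 cm/s

Answer: 246.8200 cm/s


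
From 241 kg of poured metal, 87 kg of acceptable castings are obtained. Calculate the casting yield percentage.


Formula: Casting Yield = (W_good / W_total) * 100
Yield = (87 kg / 241 kg) * 100 = 36.0996%


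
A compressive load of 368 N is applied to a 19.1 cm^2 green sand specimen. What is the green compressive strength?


Formula: Compressive Strength = Force / Area
Strength = 368 N / 19.1 cm^2 = 19.2670 N/cm^2


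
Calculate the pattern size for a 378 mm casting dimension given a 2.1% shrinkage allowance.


Formula: L_pattern = L_casting * (1 + shrinkage_rate/100)
Shrinkage factor = 1 + 2.1/100 = 1.021
L_pattern = 378 mm * 1.021 = 385.9380 mm

385.9380 mm


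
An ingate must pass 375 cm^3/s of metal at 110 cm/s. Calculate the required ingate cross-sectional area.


Formula: A_ingate = Q / v  (continuity equation)
A = 375 cm^3/s / 110 cm/s = 3.4091 cm^2

3.4091 cm^2


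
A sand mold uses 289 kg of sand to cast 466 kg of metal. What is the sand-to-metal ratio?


Formula: Sand-to-Metal Ratio = W_sand / W_metal
Ratio = 289 kg / 466 kg = 0.6202

0.6202


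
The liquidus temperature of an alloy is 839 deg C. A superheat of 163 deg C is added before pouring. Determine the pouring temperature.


Formula: T_pour = T_melt + Superheat
T_pour = 839 + 163 = 1002 deg C


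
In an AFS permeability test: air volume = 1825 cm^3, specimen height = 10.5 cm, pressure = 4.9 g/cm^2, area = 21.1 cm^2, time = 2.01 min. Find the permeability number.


Formula: Permeability Number P = (V * H) / (p * A * t)
Numerator: V * H = 1825 * 10.5 = 19162.5
Denominator: p * A * t = 4.9 * 21.1 * 2.01 = 207.8139
P = 19162.5 / 207.8139 = 92.2099


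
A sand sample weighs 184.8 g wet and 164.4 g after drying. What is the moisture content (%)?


Formula: MC = (W_wet - W_dry) / W_wet * 100
Water mass = 184.8 - 164.4 = 20.4 g
MC = 20.4 / 184.8 * 100 = 11.0390%

Answer: 11.0390%


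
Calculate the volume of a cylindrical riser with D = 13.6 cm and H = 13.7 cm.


Formula: V = pi * (D/2)^2 * H  (cylinder volume)
Radius = D/2 = 13.6/2 = 6.8 cm
V = pi * 6.8^2 * 13.7 = 1990.1612 cm^3

Answer: 1990.1612 cm^3


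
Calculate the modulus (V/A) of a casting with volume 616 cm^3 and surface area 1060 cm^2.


Formula: Casting Modulus M = V / A
M = 616 cm^3 / 1060 cm^2 = 0.5811 cm

0.5811 cm


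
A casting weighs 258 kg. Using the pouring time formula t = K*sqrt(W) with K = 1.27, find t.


Formula: t = K * sqrt(W)
sqrt(W) = sqrt(258) = 16.06238
t = 1.27 * 16.06238 = 20.3992 s


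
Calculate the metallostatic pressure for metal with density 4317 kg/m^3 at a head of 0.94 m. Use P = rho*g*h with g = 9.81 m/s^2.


Formula: P = rho * g * h
rho * g = 4317 * 9.81 = 42349.77 N/m^3
P = 42349.77 * 0.94 = 39808.7838 Pa

Answer: 39808.7838 Pa


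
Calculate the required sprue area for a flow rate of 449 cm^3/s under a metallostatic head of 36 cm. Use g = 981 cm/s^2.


Formula: v = sqrt(2*g*h), A = Q/v
Velocity: v = sqrt(2 * 981 * 36) = sqrt(70632) = 265.7668 cm/s
Sprue area: A = Q / v = 449 / 265.7668 = 1.6895 cm^2

1.6895 cm^2


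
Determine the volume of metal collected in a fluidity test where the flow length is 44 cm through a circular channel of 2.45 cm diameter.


Formula: V = pi * (d/2)^2 * L  (cylinder volume)
Radius = 2.45/2 = 1.225 cm
V = pi * 1.225^2 * 44 = 207.4315 cm^3

Final answer: 207.4315 cm^3


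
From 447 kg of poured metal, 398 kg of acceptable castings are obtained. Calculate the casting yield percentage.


Formula: Casting Yield = (W_good / W_total) * 100
Yield = (398 kg / 447 kg) * 100 = 89.0380%

89.0380%


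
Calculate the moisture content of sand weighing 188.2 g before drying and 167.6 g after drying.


Formula: MC = (W_wet - W_dry) / W_wet * 100
Water mass = 188.2 - 167.6 = 20.6 g
MC = 20.6 / 188.2 * 100 = 10.9458%

Final answer: 10.9458%


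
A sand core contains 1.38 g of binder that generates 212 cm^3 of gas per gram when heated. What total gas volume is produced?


Formula: V_gas = W_binder * gas_evolution_rate
V = 1.38 g * 212 cm^3/g = 292.5600 cm^3

Final answer: 292.5600 cm^3


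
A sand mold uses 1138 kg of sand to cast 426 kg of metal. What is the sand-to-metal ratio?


Formula: Sand-to-Metal Ratio = W_sand / W_metal
Ratio = 1138 kg / 426 kg = 2.6714


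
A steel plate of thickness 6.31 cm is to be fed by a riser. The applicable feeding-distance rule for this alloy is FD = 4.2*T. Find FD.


Formula: FD = 4.2 * T  (riser feeding-distance rule)
FD = 4.2 * 6.31 cm = 26.5020 cm

Answer: 26.5020 cm


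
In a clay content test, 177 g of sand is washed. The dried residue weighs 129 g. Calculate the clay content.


Formula: Clay% = (W_total - W_washed) / W_total * 100
Clay mass = 177 - 129 = 48 g
Clay% = 48 / 177 * 100 = 27.1186%


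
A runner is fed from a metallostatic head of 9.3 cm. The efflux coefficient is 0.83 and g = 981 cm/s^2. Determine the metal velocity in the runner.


Formula: v = Cd * sqrt(2 * g * h)  (Torricelli with discharge coefficient)
2*g*h = 2 * 981 * 9.3 = 18246.6 cm^2/s^2
sqrt(18246.6) = 135.07998 cm/s
v = 0.83 * 135.07998 = 112.1164 cm/s

Final answer: 112.1164 cm/s


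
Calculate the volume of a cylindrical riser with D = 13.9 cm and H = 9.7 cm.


Formula: V = pi * (D/2)^2 * H  (cylinder volume)
Radius = D/2 = 13.9/2 = 6.95 cm
V = pi * 6.95^2 * 9.7 = 1471.9438 cm^3

1471.9438 cm^3


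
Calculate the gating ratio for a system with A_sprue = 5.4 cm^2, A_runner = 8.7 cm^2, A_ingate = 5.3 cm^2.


Sprue:Runner:Ingate = 1 : 8.7/5.4 : 5.3/5.4 = 1:1.61:0.98

Final answer: 1:1.61:0.98


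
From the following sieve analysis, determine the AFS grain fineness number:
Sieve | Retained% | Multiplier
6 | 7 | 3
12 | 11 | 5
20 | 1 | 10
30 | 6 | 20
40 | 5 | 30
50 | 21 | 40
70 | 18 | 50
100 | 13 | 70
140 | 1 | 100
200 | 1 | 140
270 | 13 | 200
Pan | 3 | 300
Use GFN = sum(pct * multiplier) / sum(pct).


Formula: GFN = sum(pct * multiplier) / sum(pct)
sum(pct * multiplier) = 6746
sum(pct) = 100
GFN = 6746 / 100 = 67.46

Final answer: 67.46


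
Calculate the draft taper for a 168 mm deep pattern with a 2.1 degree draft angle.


Formula: taper = depth * tan(draft_angle)
tan(2.1 deg) = 0.0366683
taper = 168 mm * 0.0366683 = 6.1603 mm

Final answer: 6.1603 mm


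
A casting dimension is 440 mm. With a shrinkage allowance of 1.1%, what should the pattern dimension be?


Formula: L_pattern = L_casting * (1 + shrinkage_rate/100)
Shrinkage factor = 1 + 1.1/100 = 1.011
L_pattern = 440 mm * 1.011 = 444.8400 mm


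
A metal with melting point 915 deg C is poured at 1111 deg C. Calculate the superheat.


Formula: Superheat = T_pour - T_melt
Superheat = 1111 - 915 = 196 deg C

Answer: 196 deg C
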